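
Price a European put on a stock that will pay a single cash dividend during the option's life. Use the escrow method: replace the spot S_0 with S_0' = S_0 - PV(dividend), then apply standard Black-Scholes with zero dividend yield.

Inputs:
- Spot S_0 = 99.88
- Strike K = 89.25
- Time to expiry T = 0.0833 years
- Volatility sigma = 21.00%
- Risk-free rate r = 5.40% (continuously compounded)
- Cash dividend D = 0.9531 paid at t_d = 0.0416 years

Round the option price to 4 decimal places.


Answer: Price = 0.0868

Derivation:
PV(D) = D * exp(-r * t_d) = 0.9531 * 0.99775612 = 0.95096136
S_0' = S_0 - PV(D) = 99.8800 - 0.95096136 = 98.92903864
d1 = (ln(S_0'/K) + (r + sigma^2/2)*T) / (sigma*sqrt(T)) = 1.80328300
d2 = d1 - sigma*sqrt(T) = 1.74267334
exp(-rT) = 0.99551190
N(-d1) = 0.03567189; N(-d2) = 0.04069535
P = K * exp(-rT) * N(-d2) - S_0' * N(-d1) = 89.2500 * 0.99551190 * 0.04069535 - 98.92903864 * 0.03567189 = 0.0868


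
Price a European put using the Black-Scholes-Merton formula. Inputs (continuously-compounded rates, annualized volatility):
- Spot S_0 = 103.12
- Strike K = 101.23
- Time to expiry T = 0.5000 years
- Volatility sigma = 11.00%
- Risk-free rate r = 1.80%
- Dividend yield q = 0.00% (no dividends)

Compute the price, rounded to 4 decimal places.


d1 = (ln(S/K) + (r - q + 0.5*sigma^2) * T) / (sigma * sqrt(T)) = 0.39242116
d2 = d1 - sigma * sqrt(T) = 0.31463941
exp(-rT) = 0.99104038; exp(-qT) = 1.00000000
P = K * exp(-rT) * N(-d2) - S_0 * exp(-qT) * N(-d1)
N(-d1) = 0.34737353; N(-d2) = 0.37651772
P = 101.2300 * 0.99104038 * 0.37651772 - 103.1200 * 1.00000000 * 0.34737353 = 1.9522

Answer: Price = 1.9522


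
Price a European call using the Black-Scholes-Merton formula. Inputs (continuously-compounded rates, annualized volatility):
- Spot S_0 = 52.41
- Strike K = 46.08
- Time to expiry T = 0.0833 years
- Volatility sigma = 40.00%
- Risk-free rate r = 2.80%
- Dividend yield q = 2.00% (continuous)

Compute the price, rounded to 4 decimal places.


Answer: Price = 6.7226

Derivation:
d1 = (ln(S/K) + (r - q + 0.5*sigma^2) * T) / (sigma * sqrt(T)) = 1.17845285
d2 = d1 - sigma * sqrt(T) = 1.06300590
exp(-rT) = 0.99767032; exp(-qT) = 0.99833539
C = S_0 * exp(-qT) * N(d1) - K * exp(-rT) * N(d2)
N(d1) = 0.88069194; N(d2) = 0.85611036
C = 52.4100 * 0.99833539 * 0.88069194 - 46.0800 * 0.99767032 * 0.85611036 = 6.7226


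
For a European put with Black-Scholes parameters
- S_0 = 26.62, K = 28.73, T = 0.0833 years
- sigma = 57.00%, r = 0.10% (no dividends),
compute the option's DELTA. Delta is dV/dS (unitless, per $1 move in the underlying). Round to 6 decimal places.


Answer: Delta = -0.648364

Derivation:
d1 = -0.3809066062; d2 = -0.5454185207
phi(d1) = 0.3710258825; exp(-qT) = 1.0000000000; exp(-rT) = 0.9999167035
N(-d1) = 0.6483637248
Delta = -exp(-qT) * N(-d1) = -1.0000000000 * 0.6483637248 = -0.648364


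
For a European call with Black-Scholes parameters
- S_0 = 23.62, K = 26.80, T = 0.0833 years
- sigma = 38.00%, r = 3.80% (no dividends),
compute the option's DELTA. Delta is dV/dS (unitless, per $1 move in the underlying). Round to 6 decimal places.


d1 = -1.0679629235; d2 = -1.1776375332
phi(d1) = 0.2255505591; exp(-qT) = 1.0000000000; exp(-rT) = 0.9968396046
N(d1) = 0.1427686184
Delta = exp(-qT) * N(d1) = 1.0000000000 * 0.1427686184 = 0.142769

Answer: Delta = 0.142769


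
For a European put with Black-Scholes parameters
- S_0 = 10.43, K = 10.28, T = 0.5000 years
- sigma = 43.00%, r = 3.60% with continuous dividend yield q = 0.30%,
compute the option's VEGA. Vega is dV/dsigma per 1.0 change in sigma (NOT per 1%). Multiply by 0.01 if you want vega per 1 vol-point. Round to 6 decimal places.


Answer: Vega = 2.844628

Derivation:
d1 = 0.2539368746; d2 = -0.0501190413
phi(d1) = 0.3862847445; exp(-qT) = 0.9985011244; exp(-rT) = 0.9821610324
Vega = S * exp(-qT) * phi(d1) * sqrt(T) = 10.4300 * 0.9985011244 * 0.3862847445 * 0.7071067812 = 2.844628


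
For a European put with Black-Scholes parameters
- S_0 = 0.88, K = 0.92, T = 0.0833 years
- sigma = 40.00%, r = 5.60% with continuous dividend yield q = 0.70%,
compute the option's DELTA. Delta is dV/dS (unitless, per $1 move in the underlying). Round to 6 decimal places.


Answer: Delta = -0.614484

Derivation:
d1 = -0.2919614626; d2 = -0.4074084201
phi(d1) = 0.3822963136; exp(-qT) = 0.9994170700; exp(-rT) = 0.9953460633
N(-d1) = 0.6148419554
Delta = -exp(-qT) * N(-d1) = -0.9994170700 * 0.6148419554 = -0.614484


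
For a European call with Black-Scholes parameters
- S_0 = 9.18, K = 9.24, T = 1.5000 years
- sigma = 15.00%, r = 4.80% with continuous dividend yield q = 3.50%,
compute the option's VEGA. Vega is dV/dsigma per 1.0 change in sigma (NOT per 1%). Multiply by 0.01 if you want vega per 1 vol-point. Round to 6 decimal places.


Answer: Vega = 4.200114

Derivation:
d1 = 0.1625389890; d2 = -0.0211727417
phi(d1) = 0.3937071207; exp(-qT) = 0.9488543211; exp(-rT) = 0.9305308958
Vega = S * exp(-qT) * phi(d1) * sqrt(T) = 9.1800 * 0.9488543211 * 0.3937071207 * 1.2247448714 = 4.200114


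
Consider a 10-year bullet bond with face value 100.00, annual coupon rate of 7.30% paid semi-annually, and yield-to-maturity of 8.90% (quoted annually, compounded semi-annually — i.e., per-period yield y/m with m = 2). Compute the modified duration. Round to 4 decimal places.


Answer: Modified duration = 6.7879

Derivation:
Coupon per period c = face * coupon_rate / m = 3.650000
Periods per year m = 2; per-period yield y/m = 0.044500
Number of cashflows N = 20
Cashflows (t years, CF_t, discount factor 1/(1+y/m)^(m*t), PV):
  t = 0.5000: CF_t = 3.650000, DF = 0.957396, PV = 3.494495
  t = 1.0000: CF_t = 3.650000, DF = 0.916607, PV = 3.345615
  t = 1.5000: CF_t = 3.650000, DF = 0.877556, PV = 3.203078
  t = 2.0000: CF_t = 3.650000, DF = 0.840168, PV = 3.066614
  t = 2.5000: CF_t = 3.650000, DF = 0.804374, PV = 2.935963
  t = 3.0000: CF_t = 3.650000, DF = 0.770104, PV = 2.810879
  t = 3.5000: CF_t = 3.650000, DF = 0.737294, PV = 2.691124
  t = 4.0000: CF_t = 3.650000, DF = 0.705883, PV = 2.576471
  t = 4.5000: CF_t = 3.650000, DF = 0.675809, PV = 2.466703
  t = 5.0000: CF_t = 3.650000, DF = 0.647017, PV = 2.361611
  t = 5.5000: CF_t = 3.650000, DF = 0.619451, PV = 2.260997
  t = 6.0000: CF_t = 3.650000, DF = 0.593060, PV = 2.164669
  t = 6.5000: CF_t = 3.650000, DF = 0.567793, PV = 2.072445
  t = 7.0000: CF_t = 3.650000, DF = 0.543603, PV = 1.984151
  t = 7.5000: CF_t = 3.650000, DF = 0.520443, PV = 1.899618
  t = 8.0000: CF_t = 3.650000, DF = 0.498270, PV = 1.818686
  t = 8.5000: CF_t = 3.650000, DF = 0.477042, PV = 1.741203
  t = 9.0000: CF_t = 3.650000, DF = 0.456718, PV = 1.667020
  t = 9.5000: CF_t = 3.650000, DF = 0.437260, PV = 1.595998
  t = 10.0000: CF_t = 103.650000, DF = 0.418631, PV = 43.391076
Price P = sum_t PV_t = 89.548418
First compute Macaulay numerator sum_t t * PV_t:
  t * PV_t at t = 0.5000: 1.747247
  t * PV_t at t = 1.0000: 3.345615
  t * PV_t at t = 1.5000: 4.804617
  t * PV_t at t = 2.0000: 6.133228
  t * PV_t at t = 2.5000: 7.339909
  t * PV_t at t = 3.0000: 8.432638
  t * PV_t at t = 3.5000: 9.418935
  t * PV_t at t = 4.0000: 10.305885
  t * PV_t at t = 4.5000: 11.100164
  t * PV_t at t = 5.0000: 11.808057
  t * PV_t at t = 5.5000: 12.435483
  t * PV_t at t = 6.0000: 12.988015
  t * PV_t at t = 6.5000: 13.470895
  t * PV_t at t = 7.0000: 13.889055
  t * PV_t at t = 7.5000: 14.247132
  t * PV_t at t = 8.0000: 14.549489
  t * PV_t at t = 8.5000: 14.800222
  t * PV_t at t = 9.0000: 15.003182
  t * PV_t at t = 9.5000: 15.161984
  t * PV_t at t = 10.0000: 433.910760
Macaulay duration D = 634.892512 / 89.548418 = 7.089936
Modified duration = D / (1 + y/m) = 7.089936 / (1 + 0.044500) = 6.787875


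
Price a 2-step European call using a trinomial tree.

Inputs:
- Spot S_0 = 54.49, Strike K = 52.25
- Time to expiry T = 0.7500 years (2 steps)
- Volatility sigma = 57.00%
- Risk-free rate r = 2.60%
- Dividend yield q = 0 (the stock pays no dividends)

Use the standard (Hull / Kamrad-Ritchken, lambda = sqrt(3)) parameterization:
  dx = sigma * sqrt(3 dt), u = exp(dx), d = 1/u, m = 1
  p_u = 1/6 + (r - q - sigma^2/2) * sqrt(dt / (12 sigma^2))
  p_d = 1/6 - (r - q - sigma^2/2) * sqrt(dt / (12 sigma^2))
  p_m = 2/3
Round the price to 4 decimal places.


Answer: Price = V(0,0) = 10.7889

Derivation:
dt = T/N = 0.375000; dx = sigma*sqrt(3*dt) = 0.604576
u = exp(dx) = 1.830476; d = 1/u = 0.546306
p_u = 0.124349, p_m = 0.666667, p_d = 0.208985
Discount per step: exp(-r*dt) = 0.990297
Stock lattice S(k, j) with j the centered position index:
  k=0: S(0,+0) = 54.4900
  k=1: S(1,-1) = 29.7682; S(1,+0) = 54.4900; S(1,+1) = 99.7427
  k=2: S(2,-2) = 16.2625; S(2,-1) = 29.7682; S(2,+0) = 54.4900; S(2,+1) = 99.7427; S(2,+2) = 182.5766
Terminal payoffs V(N, j) = max(S_T - K, 0):
  V(2,-2) = 0.000000; V(2,-1) = 0.000000; V(2,+0) = 2.240000; V(2,+1) = 47.492663; V(2,+2) = 130.326597
Backward induction: V(k, j) = exp(-r*dt) * [p_u * V(k+1, j+1) + p_m * V(k+1, j) + p_d * V(k+1, j-1)]
  V(1,-1) = exp(-r*dt) * [p_u*2.240000 + p_m*0.000000 + p_d*0.000000] = 0.275839
  V(1,+0) = exp(-r*dt) * [p_u*47.492663 + p_m*2.240000 + p_d*0.000000] = 7.327200
  V(1,+1) = exp(-r*dt) * [p_u*130.326597 + p_m*47.492663 + p_d*2.240000] = 47.866873
  V(0,+0) = exp(-r*dt) * [p_u*47.866873 + p_m*7.327200 + p_d*0.275839] = 10.788928


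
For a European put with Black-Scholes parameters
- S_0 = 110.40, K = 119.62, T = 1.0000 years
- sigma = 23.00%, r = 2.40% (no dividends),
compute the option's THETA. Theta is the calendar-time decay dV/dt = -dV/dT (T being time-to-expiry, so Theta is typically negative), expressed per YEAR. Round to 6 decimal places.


d1 = -0.1293909468; d2 = -0.3593909468
phi(d1) = 0.3956166699; exp(-qT) = 1.0000000000; exp(-rT) = 0.9762857098
Theta = -S*exp(-qT)*phi(d1)*sigma/(2*sqrt(T)) + r*K*exp(-rT)*N(-d2) - q*S*exp(-qT)*N(-d1)
N(-d1) = 0.5514758446; N(-d2) = 0.6403486768; sqrt(T) = 1.0000000000
Term 1 = -110.4000 * 1.0000000000 * 0.3956166699 * 0.2300 / (2 * 1.0000000000) = -5.0227492411
Term 2 = 0.0240 * 119.6200 * 0.9762857098 * 0.6403486768 = 1.7947687069
Term 3 = 0 (no dividend yield, q = 0)
Theta = -5.0227492411 + (1.7947687069) + (0.0000000000) = -3.227981

Answer: Theta = -3.227981


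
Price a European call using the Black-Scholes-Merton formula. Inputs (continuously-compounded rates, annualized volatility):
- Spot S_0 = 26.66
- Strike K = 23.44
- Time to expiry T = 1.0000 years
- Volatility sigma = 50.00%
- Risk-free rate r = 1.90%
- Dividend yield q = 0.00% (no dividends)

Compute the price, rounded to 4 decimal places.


Answer: Price = 6.9397

Derivation:
d1 = (ln(S/K) + (r - q + 0.5*sigma^2) * T) / (sigma * sqrt(T)) = 0.54544070
d2 = d1 - sigma * sqrt(T) = 0.04544070
exp(-rT) = 0.98117936; exp(-qT) = 1.00000000
C = S_0 * exp(-qT) * N(d1) - K * exp(-rT) * N(d2)
N(d1) = 0.70727477; N(d2) = 0.51812198
C = 26.6600 * 1.00000000 * 0.70727477 - 23.4400 * 0.98117936 * 0.51812198 = 6.9397


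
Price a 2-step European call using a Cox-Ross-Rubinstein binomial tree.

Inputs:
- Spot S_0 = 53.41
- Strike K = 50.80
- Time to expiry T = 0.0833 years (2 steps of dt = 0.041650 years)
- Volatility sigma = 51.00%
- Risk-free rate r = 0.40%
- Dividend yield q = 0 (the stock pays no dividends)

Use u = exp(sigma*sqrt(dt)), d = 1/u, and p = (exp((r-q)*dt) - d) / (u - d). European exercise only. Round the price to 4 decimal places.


Answer: Price = V(0,0) = 4.6749

Derivation:
dt = T/N = 0.041650
u = exp(sigma*sqrt(dt)) = 1.109692; d = 1/u = 0.901151
p = (exp((r-q)*dt) - d) / (u - d) = 0.474802
Discount per step: exp(-r*dt) = 0.999833
Stock lattice S(k, i) with i counting down-moves:
  k=0: S(0,0) = 53.4100
  k=1: S(1,0) = 59.2686; S(1,1) = 48.1305
  k=2: S(2,0) = 65.7699; S(2,1) = 53.4100; S(2,2) = 43.3728
Terminal payoffs V(N, i) = max(S_T - K, 0):
  V(2,0) = 14.969945; V(2,1) = 2.610000; V(2,2) = 0.000000
Backward induction: V(k, i) = exp(-r*dt) * [p * V(k+1, i) + (1-p) * V(k+1, i+1)].
  V(1,0) = exp(-r*dt) * [p*14.969945 + (1-p)*2.610000] = 8.477112
  V(1,1) = exp(-r*dt) * [p*2.610000 + (1-p)*0.000000] = 1.239026
  V(0,0) = exp(-r*dt) * [p*8.477112 + (1-p)*1.239026] = 4.674903


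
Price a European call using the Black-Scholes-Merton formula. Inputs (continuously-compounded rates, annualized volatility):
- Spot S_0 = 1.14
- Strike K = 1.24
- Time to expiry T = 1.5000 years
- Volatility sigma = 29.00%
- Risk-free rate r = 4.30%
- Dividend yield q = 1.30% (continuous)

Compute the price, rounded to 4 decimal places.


d1 = (ln(S/K) + (r - q + 0.5*sigma^2) * T) / (sigma * sqrt(T)) = 0.06754928
d2 = d1 - sigma * sqrt(T) = -0.28762674
exp(-rT) = 0.93753611; exp(-qT) = 0.98068890
C = S_0 * exp(-qT) * N(d1) - K * exp(-rT) * N(d2)
N(d1) = 0.52692778; N(d2) = 0.38681624
C = 1.1400 * 0.98068890 * 0.52692778 - 1.2400 * 0.93753611 * 0.38681624 = 0.1394

Answer: Price = 0.1394


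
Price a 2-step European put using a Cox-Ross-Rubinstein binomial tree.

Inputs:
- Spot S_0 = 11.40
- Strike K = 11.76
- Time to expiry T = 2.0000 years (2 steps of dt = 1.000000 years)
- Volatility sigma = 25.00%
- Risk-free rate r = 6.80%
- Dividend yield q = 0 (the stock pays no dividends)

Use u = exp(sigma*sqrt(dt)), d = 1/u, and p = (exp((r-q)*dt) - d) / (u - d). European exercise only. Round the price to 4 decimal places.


dt = T/N = 1.000000
u = exp(sigma*sqrt(dt)) = 1.284025; d = 1/u = 0.778801
p = (exp((r-q)*dt) - d) / (u - d) = 0.577099
Discount per step: exp(-r*dt) = 0.934260
Stock lattice S(k, i) with i counting down-moves:
  k=0: S(0,0) = 11.4000
  k=1: S(1,0) = 14.6379; S(1,1) = 8.8783
  k=2: S(2,0) = 18.7954; S(2,1) = 11.4000; S(2,2) = 6.9144
Terminal payoffs V(N, i) = max(K - S_T, 0):
  V(2,0) = 0.000000; V(2,1) = 0.360000; V(2,2) = 4.845550
Backward induction: V(k, i) = exp(-r*dt) * [p * V(k+1, i) + (1-p) * V(k+1, i+1)].
  V(1,0) = exp(-r*dt) * [p*0.000000 + (1-p)*0.360000] = 0.142236
  V(1,1) = exp(-r*dt) * [p*0.360000 + (1-p)*4.845550] = 2.108574
  V(0,0) = exp(-r*dt) * [p*0.142236 + (1-p)*2.108574] = 0.909785

Answer: Price = V(0,0) = 0.9098


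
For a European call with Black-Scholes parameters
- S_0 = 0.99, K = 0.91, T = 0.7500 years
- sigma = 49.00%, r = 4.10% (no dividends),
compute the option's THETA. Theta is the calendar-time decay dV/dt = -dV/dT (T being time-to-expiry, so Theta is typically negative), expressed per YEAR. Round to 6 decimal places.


Answer: Theta = -0.118361

Derivation:
d1 = 0.4832017458; d2 = 0.0588492979
phi(d1) = 0.3549847328; exp(-qT) = 1.0000000000; exp(-rT) = 0.9697179723
Theta = -S*exp(-qT)*phi(d1)*sigma/(2*sqrt(T)) - r*K*exp(-rT)*N(d2) + q*S*exp(-qT)*N(d1)
N(d1) = 0.6855237520; N(d2) = 0.5234639288; sqrt(T) = 0.8660254038
Term 1 = -0.9900 * 1.0000000000 * 0.3549847328 * 0.4900 / (2 * 0.8660254038) = -0.0994215026
Term 2 = -0.0410 * 0.9100 * 0.9697179723 * 0.5234639288 = -0.0189390179
Term 3 = 0 (no dividend yield, q = 0)
Theta = -0.0994215026 + (-0.0189390179) + (0.0000000000) = -0.118361


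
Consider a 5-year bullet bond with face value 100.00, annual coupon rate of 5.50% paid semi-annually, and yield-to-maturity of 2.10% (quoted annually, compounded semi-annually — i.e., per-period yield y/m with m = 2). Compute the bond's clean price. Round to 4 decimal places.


Coupon per period c = face * coupon_rate / m = 2.750000
Periods per year m = 2; per-period yield y/m = 0.010500
Number of cashflows N = 10
Cashflows (t years, CF_t, discount factor 1/(1+y/m)^(m*t), PV):
  t = 0.5000: CF_t = 2.750000, DF = 0.989609, PV = 2.721425
  t = 1.0000: CF_t = 2.750000, DF = 0.979326, PV = 2.693147
  t = 1.5000: CF_t = 2.750000, DF = 0.969150, PV = 2.665163
  t = 2.0000: CF_t = 2.750000, DF = 0.959080, PV = 2.637469
  t = 2.5000: CF_t = 2.750000, DF = 0.949114, PV = 2.610064
  t = 3.0000: CF_t = 2.750000, DF = 0.939252, PV = 2.582943
  t = 3.5000: CF_t = 2.750000, DF = 0.929492, PV = 2.556104
  t = 4.0000: CF_t = 2.750000, DF = 0.919834, PV = 2.529543
  t = 4.5000: CF_t = 2.750000, DF = 0.910276, PV = 2.503259
  t = 5.0000: CF_t = 102.750000, DF = 0.900818, PV = 92.559000
Price P = sum_t PV_t = 116.058117

Answer: Price = 116.0581


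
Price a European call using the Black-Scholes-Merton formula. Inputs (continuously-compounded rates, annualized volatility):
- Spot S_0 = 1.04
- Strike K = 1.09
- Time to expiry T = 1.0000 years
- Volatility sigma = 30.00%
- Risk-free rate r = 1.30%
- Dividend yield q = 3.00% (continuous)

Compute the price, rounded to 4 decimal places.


d1 = (ln(S/K) + (r - q + 0.5*sigma^2) * T) / (sigma * sqrt(T)) = -0.06318994
d2 = d1 - sigma * sqrt(T) = -0.36318994
exp(-rT) = 0.98708414; exp(-qT) = 0.97044553
C = S_0 * exp(-qT) * N(d1) - K * exp(-rT) * N(d2)
N(d1) = 0.47480763; N(d2) = 0.35823150
C = 1.0400 * 0.97044553 * 0.47480763 - 1.0900 * 0.98708414 * 0.35823150 = 0.0938

Answer: Price = 0.0938


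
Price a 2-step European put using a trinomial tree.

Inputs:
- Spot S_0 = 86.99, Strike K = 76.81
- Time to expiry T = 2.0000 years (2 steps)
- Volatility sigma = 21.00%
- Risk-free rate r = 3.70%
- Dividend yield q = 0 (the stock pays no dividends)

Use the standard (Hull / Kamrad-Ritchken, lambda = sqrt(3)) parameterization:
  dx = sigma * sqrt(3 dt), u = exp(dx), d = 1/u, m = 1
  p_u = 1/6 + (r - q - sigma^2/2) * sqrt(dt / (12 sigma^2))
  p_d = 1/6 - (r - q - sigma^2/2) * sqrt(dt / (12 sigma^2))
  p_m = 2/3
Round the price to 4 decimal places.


dt = T/N = 1.000000; dx = sigma*sqrt(3*dt) = 0.363731
u = exp(dx) = 1.438687; d = 1/u = 0.695078
p_u = 0.187218, p_m = 0.666667, p_d = 0.146116
Discount per step: exp(-r*dt) = 0.963676
Stock lattice S(k, j) with j the centered position index:
  k=0: S(0,+0) = 86.9900
  k=1: S(1,-1) = 60.4649; S(1,+0) = 86.9900; S(1,+1) = 125.1514
  k=2: S(2,-2) = 42.0278; S(2,-1) = 60.4649; S(2,+0) = 86.9900; S(2,+1) = 125.1514; S(2,+2) = 180.0536
Terminal payoffs V(N, j) = max(K - S_T, 0):
  V(2,-2) = 34.782178; V(2,-1) = 16.345132; V(2,+0) = 0.000000; V(2,+1) = 0.000000; V(2,+2) = 0.000000
Backward induction: V(k, j) = exp(-r*dt) * [p_u * V(k+1, j+1) + p_m * V(k+1, j) + p_d * V(k+1, j-1)]
  V(1,-1) = exp(-r*dt) * [p_u*0.000000 + p_m*16.345132 + p_d*34.782178] = 15.398560
  V(1,+0) = exp(-r*dt) * [p_u*0.000000 + p_m*0.000000 + p_d*16.345132] = 2.301530
  V(1,+1) = exp(-r*dt) * [p_u*0.000000 + p_m*0.000000 + p_d*0.000000] = 0.000000
  V(0,+0) = exp(-r*dt) * [p_u*0.000000 + p_m*2.301530 + p_d*15.398560] = 3.646864

Answer: Price = V(0,0) = 3.6469


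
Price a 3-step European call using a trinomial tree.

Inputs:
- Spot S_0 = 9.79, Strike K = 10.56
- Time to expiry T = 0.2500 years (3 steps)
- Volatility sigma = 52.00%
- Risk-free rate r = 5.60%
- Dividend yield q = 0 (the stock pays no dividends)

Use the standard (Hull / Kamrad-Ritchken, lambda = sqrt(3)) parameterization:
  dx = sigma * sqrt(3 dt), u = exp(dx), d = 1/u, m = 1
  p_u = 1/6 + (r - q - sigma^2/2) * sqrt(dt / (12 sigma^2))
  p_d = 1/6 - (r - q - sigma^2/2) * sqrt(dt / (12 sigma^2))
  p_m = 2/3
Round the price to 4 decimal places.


dt = T/N = 0.083333; dx = sigma*sqrt(3*dt) = 0.260000
u = exp(dx) = 1.296930; d = 1/u = 0.771052
p_u = 0.153974, p_m = 0.666667, p_d = 0.179359
Discount per step: exp(-r*dt) = 0.995344
Stock lattice S(k, j) with j the centered position index:
  k=0: S(0,+0) = 9.7900
  k=1: S(1,-1) = 7.5486; S(1,+0) = 9.7900; S(1,+1) = 12.6969
  k=2: S(2,-2) = 5.8204; S(2,-1) = 7.5486; S(2,+0) = 9.7900; S(2,+1) = 12.6969; S(2,+2) = 16.4671
  k=3: S(3,-3) = 4.4878; S(3,-2) = 5.8204; S(3,-1) = 7.5486; S(3,+0) = 9.7900; S(3,+1) = 12.6969; S(3,+2) = 16.4671; S(3,+3) = 21.3566
Terminal payoffs V(N, j) = max(S_T - K, 0):
  V(3,-3) = 0.000000; V(3,-2) = 0.000000; V(3,-1) = 0.000000; V(3,+0) = 0.000000; V(3,+1) = 2.136946; V(3,+2) = 5.907051; V(3,+3) = 10.796613
Backward induction: V(k, j) = exp(-r*dt) * [p_u * V(k+1, j+1) + p_m * V(k+1, j) + p_d * V(k+1, j-1)]
  V(2,-2) = exp(-r*dt) * [p_u*0.000000 + p_m*0.000000 + p_d*0.000000] = 0.000000
  V(2,-1) = exp(-r*dt) * [p_u*0.000000 + p_m*0.000000 + p_d*0.000000] = 0.000000
  V(2,+0) = exp(-r*dt) * [p_u*2.136946 + p_m*0.000000 + p_d*0.000000] = 0.327503
  V(2,+1) = exp(-r*dt) * [p_u*5.907051 + p_m*2.136946 + p_d*0.000000] = 2.323297
  V(2,+2) = exp(-r*dt) * [p_u*10.796613 + p_m*5.907051 + p_d*2.136946] = 5.955857
  V(1,-1) = exp(-r*dt) * [p_u*0.327503 + p_m*0.000000 + p_d*0.000000] = 0.050192
  V(1,+0) = exp(-r*dt) * [p_u*2.323297 + p_m*0.327503 + p_d*0.000000] = 0.573381
  V(1,+1) = exp(-r*dt) * [p_u*5.955857 + p_m*2.323297 + p_d*0.327503] = 2.512900
  V(0,+0) = exp(-r*dt) * [p_u*2.512900 + p_m*0.573381 + p_d*0.050192] = 0.774556

Answer: Price = V(0,0) = 0.7746


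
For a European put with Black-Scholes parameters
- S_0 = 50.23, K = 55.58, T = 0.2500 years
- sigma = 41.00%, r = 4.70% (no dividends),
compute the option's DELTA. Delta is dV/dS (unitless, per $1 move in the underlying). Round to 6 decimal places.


Answer: Delta = -0.630771

Derivation:
d1 = -0.3338949588; d2 = -0.5388949588
phi(d1) = 0.3773125255; exp(-qT) = 1.0000000000; exp(-rT) = 0.9883187617
N(-d1) = 0.6307705880
Delta = -exp(-qT) * N(-d1) = -1.0000000000 * 0.6307705880 = -0.630771


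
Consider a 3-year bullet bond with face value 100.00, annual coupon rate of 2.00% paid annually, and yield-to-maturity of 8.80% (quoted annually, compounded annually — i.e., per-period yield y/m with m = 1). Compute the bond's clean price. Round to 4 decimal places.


Answer: Price = 82.7257

Derivation:
Coupon per period c = face * coupon_rate / m = 2.000000
Periods per year m = 1; per-period yield y/m = 0.088000
Number of cashflows N = 3
Cashflows (t years, CF_t, discount factor 1/(1+y/m)^(m*t), PV):
  t = 1.0000: CF_t = 2.000000, DF = 0.919118, PV = 1.838235
  t = 2.0000: CF_t = 2.000000, DF = 0.844777, PV = 1.689554
  t = 3.0000: CF_t = 102.000000, DF = 0.776450, PV = 79.197867
Price P = sum_t PV_t = 82.725657


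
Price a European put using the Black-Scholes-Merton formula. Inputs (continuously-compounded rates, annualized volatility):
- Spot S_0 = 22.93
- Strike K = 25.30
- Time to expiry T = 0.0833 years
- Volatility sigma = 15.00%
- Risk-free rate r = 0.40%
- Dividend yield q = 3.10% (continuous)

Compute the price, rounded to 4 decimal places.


d1 = (ln(S/K) + (r - q + 0.5*sigma^2) * T) / (sigma * sqrt(T)) = -2.30224687
d2 = d1 - sigma * sqrt(T) = -2.34553948
exp(-rT) = 0.99966686; exp(-qT) = 0.99742103
P = K * exp(-rT) * N(-d2) - S_0 * exp(-qT) * N(-d1)
N(-d1) = 0.98933937; N(-d2) = 0.99050022
P = 25.3000 * 0.99966686 * 0.99050022 - 22.9300 * 0.99742103 * 0.98933937 = 2.4243

Answer: Price = 2.4243


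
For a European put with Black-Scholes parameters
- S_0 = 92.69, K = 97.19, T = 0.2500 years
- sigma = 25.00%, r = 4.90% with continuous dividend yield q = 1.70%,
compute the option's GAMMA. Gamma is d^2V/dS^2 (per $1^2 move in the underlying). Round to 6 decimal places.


Answer: Gamma = 0.033208

Derivation:
d1 = -0.2527578690; d2 = -0.3777578690
phi(d1) = 0.3864001442; exp(-qT) = 0.9957590185; exp(-rT) = 0.9878247258
Gamma = exp(-qT) * phi(d1) / (S * sigma * sqrt(T)) = 0.9957590185 * 0.3864001442 / (92.6900 * 0.2500 * 0.5000000000) = 0.033208


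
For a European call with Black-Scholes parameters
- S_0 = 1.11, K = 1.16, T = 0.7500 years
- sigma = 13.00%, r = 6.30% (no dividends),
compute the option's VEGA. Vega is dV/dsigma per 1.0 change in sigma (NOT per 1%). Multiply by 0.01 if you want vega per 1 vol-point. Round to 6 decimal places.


Answer: Vega = 0.382128

Derivation:
d1 = 0.0846263166; d2 = -0.0279569858
phi(d1) = 0.3975162998; exp(-qT) = 1.0000000000; exp(-rT) = 0.9538489056
Vega = S * exp(-qT) * phi(d1) * sqrt(T) = 1.1100 * 1.0000000000 * 0.3975162998 * 0.8660254038 = 0.382128


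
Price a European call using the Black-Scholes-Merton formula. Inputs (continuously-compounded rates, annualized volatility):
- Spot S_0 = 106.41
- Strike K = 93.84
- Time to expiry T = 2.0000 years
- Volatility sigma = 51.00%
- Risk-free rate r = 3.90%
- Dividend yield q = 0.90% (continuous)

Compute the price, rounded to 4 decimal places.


Answer: Price = 36.6421

Derivation:
d1 = (ln(S/K) + (r - q + 0.5*sigma^2) * T) / (sigma * sqrt(T)) = 0.61810610
d2 = d1 - sigma * sqrt(T) = -0.10314282
exp(-rT) = 0.92496443; exp(-qT) = 0.98216103
C = S_0 * exp(-qT) * N(d1) - K * exp(-rT) * N(d2)
N(d1) = 0.73174730; N(d2) = 0.45892481
C = 106.4100 * 0.98216103 * 0.73174730 - 93.8400 * 0.92496443 * 0.45892481 = 36.6421


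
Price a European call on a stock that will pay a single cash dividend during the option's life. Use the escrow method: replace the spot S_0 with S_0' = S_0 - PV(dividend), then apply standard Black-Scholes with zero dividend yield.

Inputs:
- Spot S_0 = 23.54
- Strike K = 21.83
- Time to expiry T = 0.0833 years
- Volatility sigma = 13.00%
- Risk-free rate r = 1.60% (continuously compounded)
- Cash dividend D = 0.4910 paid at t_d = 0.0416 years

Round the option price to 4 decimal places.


Answer: Price = 1.2740

Derivation:
PV(D) = D * exp(-r * t_d) = 0.4910 * 0.99933462 = 0.49067330
S_0' = S_0 - PV(D) = 23.5400 - 0.49067330 = 23.04932670
d1 = (ln(S_0'/K) + (r + sigma^2/2)*T) / (sigma*sqrt(T)) = 1.50286995
d2 = d1 - sigma*sqrt(T) = 1.46534969
exp(-rT) = 0.99866809
N(d1) = 0.93356371; N(d2) = 0.92858723
C = S_0' * N(d1) - K * exp(-rT) * N(d2) = 23.04932670 * 0.93356371 - 21.8300 * 0.99866809 * 0.92858723 = 1.2740


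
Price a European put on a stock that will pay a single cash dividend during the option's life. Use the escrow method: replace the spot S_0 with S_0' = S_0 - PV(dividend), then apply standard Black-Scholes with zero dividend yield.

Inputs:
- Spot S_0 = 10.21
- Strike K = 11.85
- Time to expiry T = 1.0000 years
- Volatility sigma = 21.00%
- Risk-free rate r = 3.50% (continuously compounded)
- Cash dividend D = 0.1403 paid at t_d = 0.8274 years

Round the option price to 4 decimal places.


PV(D) = D * exp(-r * t_d) = 0.1403 * 0.97145629 = 0.13629532
S_0' = S_0 - PV(D) = 10.2100 - 0.13629532 = 10.07370468
d1 = (ln(S_0'/K) + (r + sigma^2/2)*T) / (sigma*sqrt(T)) = -0.50166350
d2 = d1 - sigma*sqrt(T) = -0.71166350
exp(-rT) = 0.96560542
N(-d1) = 0.69204788; N(-d2) = 0.76166341
P = K * exp(-rT) * N(-d2) - S_0' * N(-d1) = 11.8500 * 0.96560542 * 0.76166341 - 10.07370468 * 0.69204788 = 1.7438

Answer: Price = 1.7438


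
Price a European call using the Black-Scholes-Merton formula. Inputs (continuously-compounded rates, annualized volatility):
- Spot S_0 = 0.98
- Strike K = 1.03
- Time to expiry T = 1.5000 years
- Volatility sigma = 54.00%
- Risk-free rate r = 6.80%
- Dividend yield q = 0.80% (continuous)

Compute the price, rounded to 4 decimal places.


Answer: Price = 0.2655

Derivation:
d1 = (ln(S/K) + (r - q + 0.5*sigma^2) * T) / (sigma * sqrt(T)) = 0.39152295
d2 = d1 - sigma * sqrt(T) = -0.26983928
exp(-rT) = 0.90302955; exp(-qT) = 0.98807171
C = S_0 * exp(-qT) * N(d1) - K * exp(-rT) * N(d2)
N(d1) = 0.65229464; N(d2) = 0.39364195
C = 0.9800 * 0.98807171 * 0.65229464 - 1.0300 * 0.90302955 * 0.39364195 = 0.2655


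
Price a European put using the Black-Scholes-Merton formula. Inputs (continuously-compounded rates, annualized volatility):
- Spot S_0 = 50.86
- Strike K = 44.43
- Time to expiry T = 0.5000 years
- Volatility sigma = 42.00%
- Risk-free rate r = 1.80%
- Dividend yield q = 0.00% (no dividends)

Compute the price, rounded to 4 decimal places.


Answer: Price = 2.8278

Derivation:
d1 = (ln(S/K) + (r - q + 0.5*sigma^2) * T) / (sigma * sqrt(T)) = 0.63391060
d2 = d1 - sigma * sqrt(T) = 0.33692575
exp(-rT) = 0.99104038; exp(-qT) = 1.00000000
P = K * exp(-rT) * N(-d2) - S_0 * exp(-qT) * N(-d1)
N(-d1) = 0.26306958; N(-d2) = 0.36808644
P = 44.4300 * 0.99104038 * 0.36808644 - 50.8600 * 1.00000000 * 0.26306958 = 2.8278


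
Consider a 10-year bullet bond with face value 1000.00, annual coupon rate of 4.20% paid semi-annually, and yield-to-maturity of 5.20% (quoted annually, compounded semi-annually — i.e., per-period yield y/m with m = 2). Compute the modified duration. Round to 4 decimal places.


Coupon per period c = face * coupon_rate / m = 21.000000
Periods per year m = 2; per-period yield y/m = 0.026000
Number of cashflows N = 20
Cashflows (t years, CF_t, discount factor 1/(1+y/m)^(m*t), PV):
  t = 0.5000: CF_t = 21.000000, DF = 0.974659, PV = 20.467836
  t = 1.0000: CF_t = 21.000000, DF = 0.949960, PV = 19.949158
  t = 1.5000: CF_t = 21.000000, DF = 0.925887, PV = 19.443624
  t = 2.0000: CF_t = 21.000000, DF = 0.902424, PV = 18.950901
  t = 2.5000: CF_t = 21.000000, DF = 0.879555, PV = 18.470663
  t = 3.0000: CF_t = 21.000000, DF = 0.857266, PV = 18.002596
  t = 3.5000: CF_t = 21.000000, DF = 0.835542, PV = 17.546390
  t = 4.0000: CF_t = 21.000000, DF = 0.814369, PV = 17.101744
  t = 4.5000: CF_t = 21.000000, DF = 0.793732, PV = 16.668367
  t = 5.0000: CF_t = 21.000000, DF = 0.773618, PV = 16.245971
  t = 5.5000: CF_t = 21.000000, DF = 0.754013, PV = 15.834280
  t = 6.0000: CF_t = 21.000000, DF = 0.734906, PV = 15.433022
  t = 6.5000: CF_t = 21.000000, DF = 0.716282, PV = 15.041931
  t = 7.0000: CF_t = 21.000000, DF = 0.698131, PV = 14.660752
  t = 7.5000: CF_t = 21.000000, DF = 0.680440, PV = 14.289232
  t = 8.0000: CF_t = 21.000000, DF = 0.663197, PV = 13.927127
  t = 8.5000: CF_t = 21.000000, DF = 0.646390, PV = 13.574197
  t = 9.0000: CF_t = 21.000000, DF = 0.630010, PV = 13.230212
  t = 9.5000: CF_t = 21.000000, DF = 0.614045, PV = 12.894943
  t = 10.0000: CF_t = 1021.000000, DF = 0.598484, PV = 611.052502
Price P = sum_t PV_t = 922.785448
First compute Macaulay numerator sum_t t * PV_t:
  t * PV_t at t = 0.5000: 10.233918
  t * PV_t at t = 1.0000: 19.949158
  t * PV_t at t = 1.5000: 29.165436
  t * PV_t at t = 2.0000: 37.901801
  t * PV_t at t = 2.5000: 46.176658
  t * PV_t at t = 3.0000: 54.007787
  t * PV_t at t = 3.5000: 61.412364
  t * PV_t at t = 4.0000: 68.406977
  t * PV_t at t = 4.5000: 75.007650
  t * PV_t at t = 5.0000: 81.229857
  t * PV_t at t = 5.5000: 87.088541
  t * PV_t at t = 6.0000: 92.598130
  t * PV_t at t = 6.5000: 97.772554
  t * PV_t at t = 7.0000: 102.625263
  t * PV_t at t = 7.5000: 107.169239
  t * PV_t at t = 8.0000: 111.417013
  t * PV_t at t = 8.5000: 115.380678
  t * PV_t at t = 9.0000: 119.071907
  t * PV_t at t = 9.5000: 122.501962
  t * PV_t at t = 10.0000: 6110.525018
Macaulay duration D = 7549.641914 / 922.785448 = 8.181362
Modified duration = D / (1 + y/m) = 8.181362 / (1 + 0.026000) = 7.974037

Answer: Modified duration = 7.9740


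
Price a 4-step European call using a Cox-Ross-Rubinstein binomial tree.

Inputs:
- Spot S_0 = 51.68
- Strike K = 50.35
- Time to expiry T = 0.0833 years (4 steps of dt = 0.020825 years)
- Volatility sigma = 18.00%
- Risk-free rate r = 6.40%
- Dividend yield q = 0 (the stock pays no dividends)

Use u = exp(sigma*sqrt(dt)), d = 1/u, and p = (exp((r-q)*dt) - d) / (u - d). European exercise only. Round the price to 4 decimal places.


Answer: Price = V(0,0) = 2.0935

Derivation:
dt = T/N = 0.020825
u = exp(sigma*sqrt(dt)) = 1.026316; d = 1/u = 0.974359
p = (exp((r-q)*dt) - d) / (u - d) = 0.519176
Discount per step: exp(-r*dt) = 0.998668
Stock lattice S(k, i) with i counting down-moves:
  k=0: S(0,0) = 51.6800
  k=1: S(1,0) = 53.0400; S(1,1) = 50.3549
  k=2: S(2,0) = 54.4358; S(2,1) = 51.6800; S(2,2) = 49.0637
  k=3: S(3,0) = 55.8683; S(3,1) = 53.0400; S(3,2) = 50.3549; S(3,3) = 47.8057
  k=4: S(4,0) = 57.3385; S(4,1) = 54.4358; S(4,2) = 51.6800; S(4,3) = 49.0637; S(4,4) = 46.5799
Terminal payoffs V(N, i) = max(S_T - K, 0):
  V(4,0) = 6.988547; V(4,1) = 4.085798; V(4,2) = 1.330000; V(4,3) = 0.000000; V(4,4) = 0.000000
Backward induction: V(k, i) = exp(-r*dt) * [p * V(k+1, i) + (1-p) * V(k+1, i+1)].
  V(3,0) = exp(-r*dt) * [p*6.988547 + (1-p)*4.085798] = 5.585385
  V(3,1) = exp(-r*dt) * [p*4.085798 + (1-p)*1.330000] = 2.757066
  V(3,2) = exp(-r*dt) * [p*1.330000 + (1-p)*0.000000] = 0.689584
  V(3,3) = exp(-r*dt) * [p*0.000000 + (1-p)*0.000000] = 0.000000
  V(2,0) = exp(-r*dt) * [p*5.585385 + (1-p)*2.757066] = 4.219832
  V(2,1) = exp(-r*dt) * [p*2.757066 + (1-p)*0.689584] = 1.760622
  V(2,2) = exp(-r*dt) * [p*0.689584 + (1-p)*0.000000] = 0.357538
  V(1,0) = exp(-r*dt) * [p*4.219832 + (1-p)*1.760622] = 3.033338
  V(1,1) = exp(-r*dt) * [p*1.760622 + (1-p)*0.357538] = 1.084539
  V(0,0) = exp(-r*dt) * [p*3.033338 + (1-p)*1.084539] = 2.093516


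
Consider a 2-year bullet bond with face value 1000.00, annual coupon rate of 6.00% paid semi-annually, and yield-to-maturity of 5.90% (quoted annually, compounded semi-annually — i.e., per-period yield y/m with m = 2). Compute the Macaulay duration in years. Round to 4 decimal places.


Answer: Macaulay duration = 1.9144 years

Derivation:
Coupon per period c = face * coupon_rate / m = 30.000000
Periods per year m = 2; per-period yield y/m = 0.029500
Number of cashflows N = 4
Cashflows (t years, CF_t, discount factor 1/(1+y/m)^(m*t), PV):
  t = 0.5000: CF_t = 30.000000, DF = 0.971345, PV = 29.140359
  t = 1.0000: CF_t = 30.000000, DF = 0.943512, PV = 28.305352
  t = 1.5000: CF_t = 30.000000, DF = 0.916476, PV = 27.494271
  t = 2.0000: CF_t = 1030.000000, DF = 0.890214, PV = 916.920792
Price P = sum_t PV_t = 1001.860774
Macaulay numerator sum_t t * PV_t:
  t * PV_t at t = 0.5000: 14.570180
  t * PV_t at t = 1.0000: 28.305352
  t * PV_t at t = 1.5000: 41.241406
  t * PV_t at t = 2.0000: 1833.841584
Macaulay duration D = (sum_t t * PV_t) / P = 1917.958521 / 1001.860774 = 1.914396


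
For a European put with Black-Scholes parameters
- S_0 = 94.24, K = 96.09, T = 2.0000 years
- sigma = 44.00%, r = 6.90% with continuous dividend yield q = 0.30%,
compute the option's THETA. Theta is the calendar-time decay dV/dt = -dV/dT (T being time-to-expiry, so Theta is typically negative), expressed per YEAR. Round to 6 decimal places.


d1 = 0.4920168993; d2 = -0.1302370682
phi(d1) = 0.3534621584; exp(-qT) = 0.9940179641; exp(-rT) = 0.8710986917
Theta = -S*exp(-qT)*phi(d1)*sigma/(2*sqrt(T)) + r*K*exp(-rT)*N(-d2) - q*S*exp(-qT)*N(-d1)
N(-d1) = 0.3113536985; N(-d2) = 0.5518105659; sqrt(T) = 1.4142135624
Term 1 = -94.2400 * 0.9940179641 * 0.3534621584 * 0.4400 / (2 * 1.4142135624) = -5.1508644207
Term 2 = 0.0690 * 96.0900 * 0.8710986917 * 0.5518105659 = 3.1870190363
Term 3 = -0.0030 * 94.2400 * 0.9940179641 * 0.3113536985 = -0.0874993434
Theta = -5.1508644207 + (3.1870190363) + (-0.0874993434) = -2.051345

Answer: Theta = -2.051345


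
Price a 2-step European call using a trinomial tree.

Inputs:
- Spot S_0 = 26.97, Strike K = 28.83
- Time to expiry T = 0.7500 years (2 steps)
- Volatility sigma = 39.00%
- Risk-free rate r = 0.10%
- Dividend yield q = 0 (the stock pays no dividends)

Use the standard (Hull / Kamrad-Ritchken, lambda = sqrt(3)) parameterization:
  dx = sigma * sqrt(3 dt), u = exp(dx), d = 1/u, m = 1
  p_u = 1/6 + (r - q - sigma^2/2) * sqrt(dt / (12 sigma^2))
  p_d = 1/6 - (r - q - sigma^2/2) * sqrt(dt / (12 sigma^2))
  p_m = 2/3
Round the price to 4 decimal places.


dt = T/N = 0.375000; dx = sigma*sqrt(3*dt) = 0.413657
u = exp(dx) = 1.512339; d = 1/u = 0.661227
p_u = 0.132648, p_m = 0.666667, p_d = 0.200685
Discount per step: exp(-r*dt) = 0.999625
Stock lattice S(k, j) with j the centered position index:
  k=0: S(0,+0) = 26.9700
  k=1: S(1,-1) = 17.8333; S(1,+0) = 26.9700; S(1,+1) = 40.7878
  k=2: S(2,-2) = 11.7919; S(2,-1) = 17.8333; S(2,+0) = 26.9700; S(2,+1) = 40.7878; S(2,+2) = 61.6850
Terminal payoffs V(N, j) = max(S_T - K, 0):
  V(2,-2) = 0.000000; V(2,-1) = 0.000000; V(2,+0) = 0.000000; V(2,+1) = 11.957783; V(2,+2) = 32.854956
Backward induction: V(k, j) = exp(-r*dt) * [p_u * V(k+1, j+1) + p_m * V(k+1, j) + p_d * V(k+1, j-1)]
  V(1,-1) = exp(-r*dt) * [p_u*0.000000 + p_m*0.000000 + p_d*0.000000] = 0.000000
  V(1,+0) = exp(-r*dt) * [p_u*11.957783 + p_m*0.000000 + p_d*0.000000] = 1.585587
  V(1,+1) = exp(-r*dt) * [p_u*32.854956 + p_m*11.957783 + p_d*0.000000] = 12.325393
  V(0,+0) = exp(-r*dt) * [p_u*12.325393 + p_m*1.585587 + p_d*0.000000] = 2.690993

Answer: Price = V(0,0) = 2.6910


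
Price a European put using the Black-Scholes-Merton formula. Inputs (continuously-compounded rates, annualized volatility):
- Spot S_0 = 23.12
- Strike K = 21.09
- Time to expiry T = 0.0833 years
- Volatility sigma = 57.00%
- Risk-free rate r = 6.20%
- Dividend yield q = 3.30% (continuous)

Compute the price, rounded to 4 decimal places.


d1 = (ln(S/K) + (r - q + 0.5*sigma^2) * T) / (sigma * sqrt(T)) = 0.65555638
d2 = d1 - sigma * sqrt(T) = 0.49104446
exp(-rT) = 0.99484871; exp(-qT) = 0.99725487
P = K * exp(-rT) * N(-d2) - S_0 * exp(-qT) * N(-d1)
N(-d1) = 0.25605480; N(-d2) = 0.31169750
P = 21.0900 * 0.99484871 * 0.31169750 - 23.1200 * 0.99725487 * 0.25605480 = 0.6361

Answer: Price = 0.6361


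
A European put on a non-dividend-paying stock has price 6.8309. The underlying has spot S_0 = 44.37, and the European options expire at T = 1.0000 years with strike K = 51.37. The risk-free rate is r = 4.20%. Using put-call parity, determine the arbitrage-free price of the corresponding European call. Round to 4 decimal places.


Answer: Call price = 1.9438

Derivation:
Put-call parity: C - P = S_0 * exp(-qT) - K * exp(-rT).
S_0 * exp(-qT) = 44.3700 * 1.00000000 = 44.37000000
K * exp(-rT) = 51.3700 * 0.95886978 = 49.25714063
C = P + S*exp(-qT) - K*exp(-rT)
C = 6.8309 + 44.37000000 - 49.25714063 = 1.9438


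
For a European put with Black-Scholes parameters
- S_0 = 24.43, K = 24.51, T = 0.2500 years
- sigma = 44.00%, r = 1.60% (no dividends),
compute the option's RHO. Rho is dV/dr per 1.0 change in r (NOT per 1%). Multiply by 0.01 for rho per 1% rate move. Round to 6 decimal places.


Answer: Rho = -3.310765

Derivation:
d1 = 0.1133213079; d2 = -0.1066786921
phi(d1) = 0.3963889342; exp(-qT) = 1.0000000000; exp(-rT) = 0.9960079893
N(-d2) = 0.5424780563
Rho = -K*T*exp(-rT)*N(-d2) = -24.5100 * 0.2500 * 0.9960079893 * 0.5424780563 = -3.310765


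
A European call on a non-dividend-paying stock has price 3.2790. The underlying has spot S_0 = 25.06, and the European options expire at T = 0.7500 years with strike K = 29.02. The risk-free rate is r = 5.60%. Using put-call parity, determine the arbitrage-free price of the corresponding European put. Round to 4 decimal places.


Put-call parity: C - P = S_0 * exp(-qT) - K * exp(-rT).
S_0 * exp(-qT) = 25.0600 * 1.00000000 = 25.06000000
K * exp(-rT) = 29.0200 * 0.95886978 = 27.82640103
P = C - S*exp(-qT) + K*exp(-rT)
P = 3.2790 - 25.06000000 + 27.82640103 = 6.0454

Answer: Put price = 6.0454


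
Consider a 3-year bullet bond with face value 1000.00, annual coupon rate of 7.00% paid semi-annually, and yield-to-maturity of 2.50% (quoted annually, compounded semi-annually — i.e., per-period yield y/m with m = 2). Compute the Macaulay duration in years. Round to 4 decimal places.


Answer: Macaulay duration = 2.7742 years

Derivation:
Coupon per period c = face * coupon_rate / m = 35.000000
Periods per year m = 2; per-period yield y/m = 0.012500
Number of cashflows N = 6
Cashflows (t years, CF_t, discount factor 1/(1+y/m)^(m*t), PV):
  t = 0.5000: CF_t = 35.000000, DF = 0.987654, PV = 34.567901
  t = 1.0000: CF_t = 35.000000, DF = 0.975461, PV = 34.141137
  t = 1.5000: CF_t = 35.000000, DF = 0.963418, PV = 33.719642
  t = 2.0000: CF_t = 35.000000, DF = 0.951524, PV = 33.303350
  t = 2.5000: CF_t = 35.000000, DF = 0.939777, PV = 32.892197
  t = 3.0000: CF_t = 1035.000000, DF = 0.928175, PV = 960.660997
Price P = sum_t PV_t = 1129.285223
Macaulay numerator sum_t t * PV_t:
  t * PV_t at t = 0.5000: 17.283951
  t * PV_t at t = 1.0000: 34.141137
  t * PV_t at t = 1.5000: 50.579462
  t * PV_t at t = 2.0000: 66.606699
  t * PV_t at t = 2.5000: 82.230493
  t * PV_t at t = 3.0000: 2881.982990
Macaulay duration D = (sum_t t * PV_t) / P = 3132.824732 / 1129.285223 = 2.774166


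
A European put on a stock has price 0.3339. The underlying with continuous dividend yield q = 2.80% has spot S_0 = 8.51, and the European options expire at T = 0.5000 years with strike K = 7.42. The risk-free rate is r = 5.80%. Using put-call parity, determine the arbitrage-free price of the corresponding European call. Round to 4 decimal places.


Answer: Call price = 1.5177

Derivation:
Put-call parity: C - P = S_0 * exp(-qT) - K * exp(-rT).
S_0 * exp(-qT) = 8.5100 * 0.98609754 = 8.39169010
K * exp(-rT) = 7.4200 * 0.97141646 = 7.20791017
C = P + S*exp(-qT) - K*exp(-rT)
C = 0.3339 + 8.39169010 - 7.20791017 = 1.5177


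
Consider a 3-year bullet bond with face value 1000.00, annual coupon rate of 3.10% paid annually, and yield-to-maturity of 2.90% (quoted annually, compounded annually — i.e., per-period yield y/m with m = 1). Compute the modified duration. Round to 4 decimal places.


Coupon per period c = face * coupon_rate / m = 31.000000
Periods per year m = 1; per-period yield y/m = 0.029000
Number of cashflows N = 3
Cashflows (t years, CF_t, discount factor 1/(1+y/m)^(m*t), PV):
  t = 1.0000: CF_t = 31.000000, DF = 0.971817, PV = 30.126336
  t = 2.0000: CF_t = 31.000000, DF = 0.944429, PV = 29.277295
  t = 3.0000: CF_t = 1031.000000, DF = 0.917812, PV = 946.264486
Price P = sum_t PV_t = 1005.668117
First compute Macaulay numerator sum_t t * PV_t:
  t * PV_t at t = 1.0000: 30.126336
  t * PV_t at t = 2.0000: 58.554589
  t * PV_t at t = 3.0000: 2838.793458
Macaulay duration D = 2927.474384 / 1005.668117 = 2.910975
Modified duration = D / (1 + y/m) = 2.910975 / (1 + 0.029000) = 2.828936

Answer: Modified duration = 2.8289
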